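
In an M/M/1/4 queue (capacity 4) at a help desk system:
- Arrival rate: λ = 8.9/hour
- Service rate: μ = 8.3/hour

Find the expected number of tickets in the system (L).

ρ = λ/μ = 8.9/8.3 = 1.0723
P₀ = (1-ρ)/(1-ρ^(K+1)) = (1-1.0723)/(1-1.0723^5) = -0.07230/-0.4177 = 0.1731
P_K = P₀×ρ^K = 0.17309 × 1.0723^4 = 0.17309 × 1.3221 = 0.2288
L = ρ[1 - (K+1)ρ^K + Kρ^(K+1)] / [(1-ρ)(1-ρ^(K+1))]
L = 1.0723 × (1 - 5×1.322103 + 4×1.417691) / ((1 - 1.0723) × (1 - 1.417691)) = 2.1393 tickets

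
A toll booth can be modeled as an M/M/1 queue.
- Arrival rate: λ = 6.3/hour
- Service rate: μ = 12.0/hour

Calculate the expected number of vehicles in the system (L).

ρ = λ/μ = 6.3/12.0 = 0.5250
For M/M/1: L = λ/(μ-λ)
L = 6.3/(12.0-6.3) = 6.3/5.70
L = 1.1053 vehicles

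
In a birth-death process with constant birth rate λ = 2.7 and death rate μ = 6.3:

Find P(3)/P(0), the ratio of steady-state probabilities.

For constant rates: P(n)/P(0) = (λ/μ)^n
P(3)/P(0) = (2.7/6.3)^3 = 0.42857^3 = 0.07872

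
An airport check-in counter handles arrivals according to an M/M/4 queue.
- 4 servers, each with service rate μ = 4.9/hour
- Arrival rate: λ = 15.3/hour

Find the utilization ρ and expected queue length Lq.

Traffic intensity: ρ = λ/(cμ) = 15.3/(4×4.9) = 0.7806
Since ρ = 0.7806 < 1, system is stable.
Offered load a = λ/μ = cρ = 15.3/4.9 = 3.1224
P₀ = [ Σₙ₌₀^3 aⁿ/n! + a^4/(4!(1-ρ)) ]⁻¹
Σ = a^0/0! + a^1/1! + a^2/2! + a^3/3! = 1.00000 + 3.12245 + 4.87484 + 5.07382 = 14.0711
a^4/(4!(1-ρ)) = 95.0564/(24 × 0.219388) = 18.0533
P₀ = 1/(14.0711 + 18.0533) = 0.03113
Lq = P₀·a^4·ρ / (4!(1-ρ)²) = 0.031129 × 95.0564 × 0.78061 / (24 × 0.048131) = 1.9996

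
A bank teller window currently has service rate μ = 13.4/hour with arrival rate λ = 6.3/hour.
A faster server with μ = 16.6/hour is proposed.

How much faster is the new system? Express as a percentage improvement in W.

System 1: ρ₁ = 6.3/13.4 = 0.4701, W₁ = 1/(13.4-6.3) = 0.14085
System 2: ρ₂ = 6.3/16.6 = 0.3795, W₂ = 1/(16.6-6.3) = 0.097087
Improvement: (W₁-W₂)/W₁ = (0.14085-0.097087)/0.14085 = 31.07%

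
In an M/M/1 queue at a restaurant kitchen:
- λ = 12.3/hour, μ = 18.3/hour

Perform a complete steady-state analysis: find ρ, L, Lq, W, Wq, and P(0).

Step 1: ρ = λ/μ = 12.3/18.3 = 0.6721
Step 2: L = λ/(μ-λ) = 12.3/6.00 = 2.0500
Step 3: Lq = λ²/(μ(μ-λ)) = 151.29/(18.3×6.00) = 1.3779
Step 4: W = 1/(μ-λ) = 1/6.00 = 0.16667
Step 5: Wq = λ/(μ(μ-λ)) = 12.3/(18.3×6.00) = 0.1120
Step 6: P(0) = 1-ρ = 0.3279
Verify: L = λW = 12.3×0.16667 = 2.0500 ✔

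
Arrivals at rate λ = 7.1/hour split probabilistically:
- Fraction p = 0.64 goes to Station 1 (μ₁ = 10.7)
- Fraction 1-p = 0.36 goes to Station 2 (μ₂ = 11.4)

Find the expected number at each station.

Effective rates: λ₁ = 7.1×0.64 = 4.544, λ₂ = 7.1×0.36 = 2.556
Station 1: ρ₁ = 4.544/10.7 = 0.42467, L₁ = ρ₁/(1-ρ₁) = 0.42467/(1-0.42467) = 0.7381
Station 2: ρ₂ = 2.556/11.4 = 0.2242, L₂ = ρ₂/(1-ρ₂) = 0.2242/(1-0.2242) = 0.2890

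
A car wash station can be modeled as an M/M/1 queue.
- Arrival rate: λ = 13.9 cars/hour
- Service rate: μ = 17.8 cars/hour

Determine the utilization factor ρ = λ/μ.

Server utilization: ρ = λ/μ
ρ = 13.9/17.8 = 0.7809
The server is busy 78.09% of the time.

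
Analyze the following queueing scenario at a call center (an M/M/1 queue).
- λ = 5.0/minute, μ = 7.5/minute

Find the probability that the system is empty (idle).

ρ = λ/μ = 5.0/7.5 = 0.6667
P(0) = 1 - ρ = 1 - 0.6667 = 0.3333
The server is idle 33.33% of the time.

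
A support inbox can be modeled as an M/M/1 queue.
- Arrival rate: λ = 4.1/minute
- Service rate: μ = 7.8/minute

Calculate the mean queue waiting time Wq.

First, compute utilization: ρ = λ/μ = 4.1/7.8 = 0.5256
For M/M/1: Wq = λ/(μ(μ-λ))
Wq = 4.1/(7.8 × (7.8-4.1))
Wq = 4.1/(7.8 × 3.70)
Wq = 0.1421 minutes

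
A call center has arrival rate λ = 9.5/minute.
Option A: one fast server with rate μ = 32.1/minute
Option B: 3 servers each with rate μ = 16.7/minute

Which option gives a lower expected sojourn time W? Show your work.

Option A: single server μ = 32.1 (M/M/1)
  ρ_A = 9.5/32.1 = 0.2960
  W_A = 1/(μ-λ) = 1/(32.1-9.5) = 1/22.60 = 0.04425

Option B: 3 servers μ = 16.7 (M/M/3)
  ρ_B = λ/(cμ) = 9.5/(3×16.7) = 0.1896
  Offered load a = λ/μ = cρ = 9.5/16.7 = 0.5689
  P₀ = [ Σₙ₌₀^2 aⁿ/n! + a^3/(3!(1-ρ)) ]⁻¹
  Σ = a^0/0! + a^1/1! + a^2/2! = 1.0000 + 0.5689 + 0.1618 = 1.7307
  a^3/(3!(1-ρ)) = 0.1841/(6 × 0.8104) = 0.03786
  P₀ = 1/(1.7307 + 0.03786) = 0.5654
  Lq = P₀·a^3·ρ / (3!(1-ρ)²) = 0.5654 × 0.1841 × 0.1896 / (6 × 0.6567) = 0.005009
  Wq_B = Lq/λ = 0.005009/9.5 = 0.0005273
  W_B = Wq_B + 1/μ = 0.0005273 + 0.05988 = 0.06041

Since W_A = 0.04425 < W_B = 0.06041, Option A (single fast server) has the shorter time in system.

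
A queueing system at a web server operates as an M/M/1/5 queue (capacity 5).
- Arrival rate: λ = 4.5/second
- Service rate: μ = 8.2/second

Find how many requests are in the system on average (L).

ρ = λ/μ = 4.5/8.2 = 0.54878
P₀ = (1-ρ)/(1-ρ^(K+1)) = (1-0.54878)/(1-0.54878^6) = 0.4512/0.9727 = 0.4639
P_K = P₀×ρ^K = 0.4639 × 0.54878^5 = 0.4639 × 0.04977 = 0.02309
L = ρ[1 - (K+1)ρ^K + Kρ^(K+1)] / [(1-ρ)(1-ρ^(K+1))]
L = 0.54878 × (1 - 6×0.04977 + 5×0.02731) / ((1 - 0.54878) × (1 - 0.02731)) = 1.0477 requests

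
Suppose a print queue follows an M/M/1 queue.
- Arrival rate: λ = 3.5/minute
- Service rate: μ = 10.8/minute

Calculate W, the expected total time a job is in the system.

First, compute utilization: ρ = λ/μ = 3.5/10.8 = 0.3241
For M/M/1: W = 1/(μ-λ)
W = 1/(10.8-3.5) = 1/7.30
W = 0.1370 minutes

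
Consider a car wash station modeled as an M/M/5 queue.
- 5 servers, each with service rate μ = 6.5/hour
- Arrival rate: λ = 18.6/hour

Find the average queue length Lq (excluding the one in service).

Traffic intensity: ρ = λ/(cμ) = 18.6/(5×6.5) = 0.5723
Since ρ = 0.5723 < 1, system is stable.
Offered load a = λ/μ = cρ = 18.6/6.5 = 2.8615
P₀ = [ Σₙ₌₀^4 aⁿ/n! + a^5/(5!(1-ρ)) ]⁻¹
Σ = a^0/0! + a^1/1! + a^2/2! + a^3/3! + a^4/4! = 1.00000 + 2.86154 + 4.09420 + 3.90524 + 2.79375 = 14.6547
a^5/(5!(1-ρ)) = 191.8660/(120 × 0.42769) = 3.7384
P₀ = 1/(14.6547 + 3.7384) = 0.05437
Lq = P₀·a^5·ρ / (5!(1-ρ)²) = 0.05437 × 191.8660 × 0.5723 / (120 × 0.1829) = 0.2720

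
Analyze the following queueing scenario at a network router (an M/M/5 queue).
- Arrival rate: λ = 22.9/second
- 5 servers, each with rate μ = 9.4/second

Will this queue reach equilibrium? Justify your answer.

Stability requires ρ = λ/(cμ) < 1
ρ = 22.9/(5 × 9.4) = 22.9/47.00 = 0.4872
Since 0.4872 < 1, the system is STABLE.
The servers are busy 48.72% of the time.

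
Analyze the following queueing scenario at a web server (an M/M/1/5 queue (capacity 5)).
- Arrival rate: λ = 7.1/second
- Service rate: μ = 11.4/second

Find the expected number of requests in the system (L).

ρ = λ/μ = 7.1/11.4 = 0.62281
P₀ = (1-ρ)/(1-ρ^(K+1)) = (1-0.62281)/(1-0.62281^6) = 0.3772/0.9416 = 0.4006
P_K = P₀×ρ^K = 0.4006 × 0.62281^5 = 0.4006 × 0.09371 = 0.03754
L = ρ[1 - (K+1)ρ^K + Kρ^(K+1)] / [(1-ρ)(1-ρ^(K+1))]
L = 0.62281 × (1 - 6×0.09371 + 5×0.05836) / ((1 - 0.62281) × (1 - 0.05836)) = 1.2793 requests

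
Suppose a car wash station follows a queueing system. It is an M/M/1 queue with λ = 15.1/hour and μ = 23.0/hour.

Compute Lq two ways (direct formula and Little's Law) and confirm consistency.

Method 1 (direct): Lq = λ²/(μ(μ-λ)) = 228.01/(23.0 × 7.90) = 1.2549

Method 2 (Little's Law):
W = 1/(μ-λ) = 1/7.90 = 0.126582
Wq = W - 1/μ = 0.126582 - 0.0434783 = 0.083104
Lq = λWq = 15.1 × 0.083104 = 1.2549 ✔ (matches Method 1)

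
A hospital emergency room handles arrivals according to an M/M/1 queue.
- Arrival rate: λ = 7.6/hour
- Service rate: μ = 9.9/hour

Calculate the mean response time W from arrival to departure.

First, compute utilization: ρ = λ/μ = 7.6/9.9 = 0.7677
For M/M/1: W = 1/(μ-λ)
W = 1/(9.9-7.6) = 1/2.30
W = 0.4348 hours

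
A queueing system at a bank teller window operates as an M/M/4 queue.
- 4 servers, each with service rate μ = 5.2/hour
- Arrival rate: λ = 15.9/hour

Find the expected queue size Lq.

Traffic intensity: ρ = λ/(cμ) = 15.9/(4×5.2) = 0.7644
Since ρ = 0.7644 < 1, system is stable.
Offered load a = λ/μ = cρ = 15.9/5.2 = 3.0577
P₀ = [ Σₙ₌₀^3 aⁿ/n! + a^4/(4!(1-ρ)) ]⁻¹
Σ = a^0/0! + a^1/1! + a^2/2! + a^3/3! = 1.00000 + 3.05769 + 4.67474 + 4.76464 = 13.4971
a^4/(4!(1-ρ)) = 87.4128/(24 × 0.235577) = 15.4608
P₀ = 1/(13.4971 + 15.4608) = 0.03453
Lq = P₀·a^4·ρ / (4!(1-ρ)²) = 0.034533 × 87.4128 × 0.76442 / (24 × 0.055496) = 1.7325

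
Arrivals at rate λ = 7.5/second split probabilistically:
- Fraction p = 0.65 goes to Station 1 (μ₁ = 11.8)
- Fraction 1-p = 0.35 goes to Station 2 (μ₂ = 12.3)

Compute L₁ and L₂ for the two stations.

Effective rates: λ₁ = 7.5×0.65 = 4.875, λ₂ = 7.5×0.35 = 2.625
Station 1: ρ₁ = 4.875/11.8 = 0.41314, L₁ = ρ₁/(1-ρ₁) = 0.41314/(1-0.41314) = 0.7040
Station 2: ρ₂ = 2.625/12.3 = 0.2134, L₂ = ρ₂/(1-ρ₂) = 0.2134/(1-0.2134) = 0.2713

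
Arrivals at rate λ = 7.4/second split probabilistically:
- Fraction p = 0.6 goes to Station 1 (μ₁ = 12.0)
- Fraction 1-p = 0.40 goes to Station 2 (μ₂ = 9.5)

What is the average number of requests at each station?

Effective rates: λ₁ = 7.4×0.6 = 4.44, λ₂ = 7.4×0.40 = 2.96
Station 1: ρ₁ = 4.44/12.0 = 0.3700, L₁ = ρ₁/(1-ρ₁) = 0.3700/(1-0.3700) = 0.5873
Station 2: ρ₂ = 2.96/9.5 = 0.3116, L₂ = ρ₂/(1-ρ₂) = 0.3116/(1-0.3116) = 0.4526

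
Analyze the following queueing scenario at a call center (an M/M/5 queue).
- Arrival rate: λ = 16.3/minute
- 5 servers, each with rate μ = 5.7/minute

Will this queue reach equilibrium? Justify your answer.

Stability requires ρ = λ/(cμ) < 1
ρ = 16.3/(5 × 5.7) = 16.3/28.50 = 0.5719
Since 0.5719 < 1, the system is STABLE.
The servers are busy 57.19% of the time.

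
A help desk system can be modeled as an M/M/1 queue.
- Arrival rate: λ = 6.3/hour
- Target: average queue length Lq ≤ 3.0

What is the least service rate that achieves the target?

For M/M/1: Lq = λ²/(μ(μ-λ))
Need Lq ≤ 3.0, i.e. μ(μ-λ) ≥ λ²/3.0
μ² - 6.3μ - 39.69/3.0 ≥ 0  →  μ² - 6.3μ - 13.2300 ≥ 0
Quadratic formula (positive root): μ = [λ + √(λ² + 4×13.2300)]/2
Discriminant: 39.69 + 4×13.2300 = 92.6100, √92.6100 = 9.6234
μ ≥ (6.3 + 9.6234)/2 = 7.9617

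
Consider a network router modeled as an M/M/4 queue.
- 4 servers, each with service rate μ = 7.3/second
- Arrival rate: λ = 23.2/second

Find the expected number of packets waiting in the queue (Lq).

Traffic intensity: ρ = λ/(cμ) = 23.2/(4×7.3) = 0.7945
Since ρ = 0.7945 < 1, system is stable.
Offered load a = λ/μ = cρ = 23.2/7.3 = 3.1781
P₀ = [ Σₙ₌₀^3 aⁿ/n! + a^4/(4!(1-ρ)) ]⁻¹
Σ = a^0/0! + a^1/1! + a^2/2! + a^3/3! = 1.0000 + 3.1781 + 5.0501 + 5.3499 = 14.5781
a^4/(4!(1-ρ)) = 102.0142/(24 × 0.20548) = 20.6862
P₀ = 1/(14.5781 + 20.6862) = 0.02836
Lq = P₀·a^4·ρ / (4!(1-ρ)²) = 0.028357 × 102.0142 × 0.79452 / (24 × 0.042222) = 2.2682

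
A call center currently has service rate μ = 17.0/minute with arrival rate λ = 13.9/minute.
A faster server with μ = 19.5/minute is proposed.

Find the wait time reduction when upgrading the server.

System 1: ρ₁ = 13.9/17.0 = 0.8176, W₁ = 1/(17.0-13.9) = 0.3226
System 2: ρ₂ = 13.9/19.5 = 0.7128, W₂ = 1/(19.5-13.9) = 0.1786
Improvement: (W₁-W₂)/W₁ = (0.3226-0.1786)/0.3226 = 44.64%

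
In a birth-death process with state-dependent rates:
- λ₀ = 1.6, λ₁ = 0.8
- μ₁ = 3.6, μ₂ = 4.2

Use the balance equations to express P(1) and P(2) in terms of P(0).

Balance equations:
State 0: λ₀P₀ = μ₁P₁ → P₁ = (λ₀/μ₁)P₀ = (1.6/3.6)P₀ = 0.4444P₀
State 1: P₂ = (λ₀λ₁)/(μ₁μ₂)P₀ = (1.6×0.8)/(3.6×4.2)P₀ = 0.08466P₀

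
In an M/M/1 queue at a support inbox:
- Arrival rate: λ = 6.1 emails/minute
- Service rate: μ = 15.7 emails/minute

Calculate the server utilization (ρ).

Server utilization: ρ = λ/μ
ρ = 6.1/15.7 = 0.3885
The server is busy 38.85% of the time.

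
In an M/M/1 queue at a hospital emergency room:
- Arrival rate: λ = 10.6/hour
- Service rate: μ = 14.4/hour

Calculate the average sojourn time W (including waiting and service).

First, compute utilization: ρ = λ/μ = 10.6/14.4 = 0.7361
For M/M/1: W = 1/(μ-λ)
W = 1/(14.4-10.6) = 1/3.80
W = 0.2632 hours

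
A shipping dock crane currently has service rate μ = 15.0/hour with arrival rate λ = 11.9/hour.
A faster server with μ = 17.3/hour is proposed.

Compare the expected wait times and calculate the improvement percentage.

System 1: ρ₁ = 11.9/15.0 = 0.7933, W₁ = 1/(15.0-11.9) = 0.3226
System 2: ρ₂ = 11.9/17.3 = 0.6879, W₂ = 1/(17.3-11.9) = 0.1852
Improvement: (W₁-W₂)/W₁ = (0.3226-0.1852)/0.3226 = 42.59%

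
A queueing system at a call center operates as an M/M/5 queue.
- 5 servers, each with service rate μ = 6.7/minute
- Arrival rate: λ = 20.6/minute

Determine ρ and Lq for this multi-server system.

Traffic intensity: ρ = λ/(cμ) = 20.6/(5×6.7) = 0.6149
Since ρ = 0.6149 < 1, system is stable.
Offered load a = λ/μ = cρ = 20.6/6.7 = 3.0746
P₀ = [ Σₙ₌₀^4 aⁿ/n! + a^5/(5!(1-ρ)) ]⁻¹
Σ = a^0/0! + a^1/1! + a^2/2! + a^3/3! + a^4/4! = 1.0000 + 3.0746 + 4.7267 + 4.8442 + 3.7236 = 17.3691
a^5/(5!(1-ρ)) = 274.7654/(120 × 0.38507) = 5.9462
P₀ = 1/(17.3691 + 5.9462) = 0.04289
Lq = P₀·a^5·ρ / (5!(1-ρ)²) = 0.042890 × 274.7654 × 0.61493 / (120 × 0.14828) = 0.4073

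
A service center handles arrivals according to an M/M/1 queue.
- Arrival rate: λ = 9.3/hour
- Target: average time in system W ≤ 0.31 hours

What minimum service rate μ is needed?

For M/M/1: W = 1/(μ-λ)
Need W ≤ 0.31, so 1/(μ-λ) ≤ 0.31
μ - λ ≥ 1/0.31 = 3.2258
μ ≥ 9.3 + 3.2258 = 12.5258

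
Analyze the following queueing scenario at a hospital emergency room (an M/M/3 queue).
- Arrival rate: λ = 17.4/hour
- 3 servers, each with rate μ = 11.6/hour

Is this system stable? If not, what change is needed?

Stability requires ρ = λ/(cμ) < 1
ρ = 17.4/(3 × 11.6) = 17.4/34.80 = 0.5000
Since 0.5000 < 1, the system is STABLE.
The servers are busy 50.00% of the time.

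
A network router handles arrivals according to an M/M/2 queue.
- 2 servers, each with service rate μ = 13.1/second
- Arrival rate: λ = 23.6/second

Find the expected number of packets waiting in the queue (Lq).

Traffic intensity: ρ = λ/(cμ) = 23.6/(2×13.1) = 0.9008
Since ρ = 0.9008 < 1, system is stable.
Offered load a = λ/μ = cρ = 23.6/13.1 = 1.8015
P₀ = [ Σₙ₌₀^1 aⁿ/n! + a^2/(2!(1-ρ)) ]⁻¹
Σ = a^0/0! + a^1/1! = 1.0000 + 1.8015 = 2.8015
a^2/(2!(1-ρ)) = 3.2455/(2 × 0.099237) = 16.3523
P₀ = 1/(2.8015 + 16.3523) = 0.05221
Lq = P₀·a^2·ρ / (2!(1-ρ)²) = 0.052209 × 3.2455 × 0.90076 / (2 × 0.0098479) = 7.7493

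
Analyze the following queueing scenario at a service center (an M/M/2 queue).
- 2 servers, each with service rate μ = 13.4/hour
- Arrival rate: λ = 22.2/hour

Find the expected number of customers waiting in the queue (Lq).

Traffic intensity: ρ = λ/(cμ) = 22.2/(2×13.4) = 0.8284
Since ρ = 0.8284 < 1, system is stable.
Offered load a = λ/μ = cρ = 22.2/13.4 = 1.6567
P₀ = [ Σₙ₌₀^1 aⁿ/n! + a^2/(2!(1-ρ)) ]⁻¹
Σ = a^0/0! + a^1/1! = 1.0000 + 1.6567 = 2.6567
a^2/(2!(1-ρ)) = 2.7447/(2 × 0.17164) = 7.9955
P₀ = 1/(2.6567 + 7.9955) = 0.09388
Lq = P₀·a^2·ρ / (2!(1-ρ)²) = 0.093878 × 2.7447 × 0.82836 / (2 × 0.029461) = 3.6224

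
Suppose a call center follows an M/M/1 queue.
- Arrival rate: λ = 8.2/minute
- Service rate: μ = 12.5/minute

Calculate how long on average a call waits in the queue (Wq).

First, compute utilization: ρ = λ/μ = 8.2/12.5 = 0.6560
For M/M/1: Wq = λ/(μ(μ-λ))
Wq = 8.2/(12.5 × (12.5-8.2))
Wq = 8.2/(12.5 × 4.30)
Wq = 0.1526 minutes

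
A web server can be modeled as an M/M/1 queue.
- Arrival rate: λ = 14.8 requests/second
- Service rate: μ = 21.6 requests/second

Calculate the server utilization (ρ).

Server utilization: ρ = λ/μ
ρ = 14.8/21.6 = 0.6852
The server is busy 68.52% of the time.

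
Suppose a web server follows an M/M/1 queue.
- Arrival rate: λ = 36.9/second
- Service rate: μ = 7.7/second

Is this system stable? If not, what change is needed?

Stability requires ρ = λ/(cμ) < 1
ρ = 36.9/(1 × 7.7) = 36.9/7.70 = 4.7922
Since 4.7922 ≥ 1, the system is UNSTABLE.
Queue grows without bound. Need μ > λ = 36.9.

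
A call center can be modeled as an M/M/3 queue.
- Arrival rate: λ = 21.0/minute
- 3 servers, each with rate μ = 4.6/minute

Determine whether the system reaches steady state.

Stability requires ρ = λ/(cμ) < 1
ρ = 21.0/(3 × 4.6) = 21.0/13.80 = 1.5217
Since 1.5217 ≥ 1, the system is UNSTABLE.
Need c > λ/μ = 21.0/4.6 = 4.57.
Minimum servers needed: c = 5.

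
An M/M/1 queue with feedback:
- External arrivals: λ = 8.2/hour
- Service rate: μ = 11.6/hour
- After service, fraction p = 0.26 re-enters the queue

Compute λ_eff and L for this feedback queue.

Effective arrival rate: λ_eff = λ/(1-p) = 8.2/(1-0.26) = 8.2/0.74 = 11.081081
ρ = λ_eff/μ = 11.081081/11.6 = 0.9552656
L = ρ/(1-ρ) = 0.9552656/(1-0.9552656) = 21.3542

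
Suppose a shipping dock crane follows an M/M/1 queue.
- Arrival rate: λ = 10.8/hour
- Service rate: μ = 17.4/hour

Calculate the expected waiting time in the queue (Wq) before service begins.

First, compute utilization: ρ = λ/μ = 10.8/17.4 = 0.6207
For M/M/1: Wq = λ/(μ(μ-λ))
Wq = 10.8/(17.4 × (17.4-10.8))
Wq = 10.8/(17.4 × 6.60)
Wq = 0.09404 hours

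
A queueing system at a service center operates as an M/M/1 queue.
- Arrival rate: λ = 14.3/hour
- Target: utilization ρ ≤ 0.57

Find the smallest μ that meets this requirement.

ρ = λ/μ, so μ = λ/ρ
μ ≥ 14.3/0.57 = 25.0877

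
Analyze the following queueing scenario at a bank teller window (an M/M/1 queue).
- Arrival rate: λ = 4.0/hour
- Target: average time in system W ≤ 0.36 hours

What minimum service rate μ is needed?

For M/M/1: W = 1/(μ-λ)
Need W ≤ 0.36, so 1/(μ-λ) ≤ 0.36
μ - λ ≥ 1/0.36 = 2.7778
μ ≥ 4.0 + 2.7778 = 6.7778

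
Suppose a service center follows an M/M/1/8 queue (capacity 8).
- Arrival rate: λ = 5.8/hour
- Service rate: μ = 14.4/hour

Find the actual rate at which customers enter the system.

ρ = λ/μ = 5.8/14.4 = 0.40278
P₀ = (1-ρ)/(1-ρ^(K+1)) = (1-0.40278)/(1-0.40278^9) = 0.5972/0.9997 = 0.5974
P_K = P₀×ρ^K = 0.5974 × 0.40278^8 = 0.5974 × 0.0006927 = 0.0004138
λ_eff = λ(1-P_K) = 5.8 × (1 - 0.0004138) = 5.8 × 0.99959 = 5.7976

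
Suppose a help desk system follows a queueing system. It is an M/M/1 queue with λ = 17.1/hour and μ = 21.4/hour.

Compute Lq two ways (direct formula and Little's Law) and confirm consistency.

Method 1 (direct): Lq = λ²/(μ(μ-λ)) = 292.41/(21.4 × 4.30) = 3.1777

Method 2 (Little's Law):
W = 1/(μ-λ) = 1/4.30 = 0.23256
Wq = W - 1/μ = 0.23256 - 0.046729 = 0.18583
Lq = λWq = 17.1 × 0.18583 = 3.1777 ✔ (matches Method 1)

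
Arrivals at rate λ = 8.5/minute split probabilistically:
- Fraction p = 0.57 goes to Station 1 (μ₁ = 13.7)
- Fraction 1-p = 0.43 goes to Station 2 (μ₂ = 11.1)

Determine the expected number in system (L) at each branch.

Effective rates: λ₁ = 8.5×0.57 = 4.845, λ₂ = 8.5×0.43 = 3.655
Station 1: ρ₁ = 4.845/13.7 = 0.35365, L₁ = ρ₁/(1-ρ₁) = 0.35365/(1-0.35365) = 0.5471
Station 2: ρ₂ = 3.655/11.1 = 0.32928, L₂ = ρ₂/(1-ρ₂) = 0.32928/(1-0.32928) = 0.4909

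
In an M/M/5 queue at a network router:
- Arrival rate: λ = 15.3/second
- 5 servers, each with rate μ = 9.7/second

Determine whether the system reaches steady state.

Stability requires ρ = λ/(cμ) < 1
ρ = 15.3/(5 × 9.7) = 15.3/48.50 = 0.3155
Since 0.3155 < 1, the system is STABLE.
The servers are busy 31.55% of the time.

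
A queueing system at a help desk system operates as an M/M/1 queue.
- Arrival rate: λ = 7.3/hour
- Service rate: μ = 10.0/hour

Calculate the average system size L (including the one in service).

ρ = λ/μ = 7.3/10.0 = 0.7300
For M/M/1: L = λ/(μ-λ)
L = 7.3/(10.0-7.3) = 7.3/2.70
L = 2.7037 tickets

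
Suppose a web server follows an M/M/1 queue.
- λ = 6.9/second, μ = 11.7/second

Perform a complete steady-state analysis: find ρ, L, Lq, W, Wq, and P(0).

Step 1: ρ = λ/μ = 6.9/11.7 = 0.5897
Step 2: L = λ/(μ-λ) = 6.9/4.80 = 1.4375
Step 3: Lq = λ²/(μ(μ-λ)) = 47.61/(11.7×4.80) = 0.8478
Step 4: W = 1/(μ-λ) = 1/4.80 = 0.20833
Step 5: Wq = λ/(μ(μ-λ)) = 6.9/(11.7×4.80) = 0.1229
Step 6: P(0) = 1-ρ = 0.4103
Verify: L = λW = 6.9×0.20833 = 1.4375 ✔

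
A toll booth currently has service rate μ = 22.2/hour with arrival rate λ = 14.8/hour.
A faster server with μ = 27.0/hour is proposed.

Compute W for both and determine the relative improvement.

System 1: ρ₁ = 14.8/22.2 = 0.6667, W₁ = 1/(22.2-14.8) = 0.135135
System 2: ρ₂ = 14.8/27.0 = 0.5481, W₂ = 1/(27.0-14.8) = 0.0819672
Improvement: (W₁-W₂)/W₁ = (0.135135-0.0819672)/0.135135 = 39.34%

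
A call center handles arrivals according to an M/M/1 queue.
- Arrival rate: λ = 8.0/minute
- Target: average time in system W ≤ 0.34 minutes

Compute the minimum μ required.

For M/M/1: W = 1/(μ-λ)
Need W ≤ 0.34, so 1/(μ-λ) ≤ 0.34
μ - λ ≥ 1/0.34 = 2.9412
μ ≥ 8.0 + 2.9412 = 10.9412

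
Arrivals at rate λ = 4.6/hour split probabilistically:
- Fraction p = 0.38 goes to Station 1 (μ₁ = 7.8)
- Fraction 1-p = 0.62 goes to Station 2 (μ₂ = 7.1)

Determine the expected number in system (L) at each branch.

Effective rates: λ₁ = 4.6×0.38 = 1.748, λ₂ = 4.6×0.62 = 2.852
Station 1: ρ₁ = 1.748/7.8 = 0.2241, L₁ = ρ₁/(1-ρ₁) = 0.2241/(1-0.2241) = 0.2888
Station 2: ρ₂ = 2.852/7.1 = 0.4017, L₂ = ρ₂/(1-ρ₂) = 0.4017/(1-0.4017) = 0.6714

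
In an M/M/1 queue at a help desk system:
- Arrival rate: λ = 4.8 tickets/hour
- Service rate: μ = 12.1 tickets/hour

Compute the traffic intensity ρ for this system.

Server utilization: ρ = λ/μ
ρ = 4.8/12.1 = 0.3967
The server is busy 39.67% of the time.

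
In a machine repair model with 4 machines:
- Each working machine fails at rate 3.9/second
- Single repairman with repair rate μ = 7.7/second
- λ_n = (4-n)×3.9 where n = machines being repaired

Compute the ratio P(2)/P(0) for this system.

P(2)/P(0) = ∏_{i=0}^{2-1} λ_i/μ_{i+1}
= (4-0)×3.9/7.7 × (4-1)×3.9/7.7
= 3.0784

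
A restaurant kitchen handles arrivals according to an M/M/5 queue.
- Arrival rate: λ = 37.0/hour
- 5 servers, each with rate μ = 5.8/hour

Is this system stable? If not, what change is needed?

Stability requires ρ = λ/(cμ) < 1
ρ = 37.0/(5 × 5.8) = 37.0/29.00 = 1.2759
Since 1.2759 ≥ 1, the system is UNSTABLE.
Need c > λ/μ = 37.0/5.8 = 6.38.
Minimum servers needed: c = 7.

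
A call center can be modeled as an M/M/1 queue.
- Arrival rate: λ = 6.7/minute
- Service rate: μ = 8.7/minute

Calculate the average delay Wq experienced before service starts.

First, compute utilization: ρ = λ/μ = 6.7/8.7 = 0.7701
For M/M/1: Wq = λ/(μ(μ-λ))
Wq = 6.7/(8.7 × (8.7-6.7))
Wq = 6.7/(8.7 × 2.00)
Wq = 0.3851 minutes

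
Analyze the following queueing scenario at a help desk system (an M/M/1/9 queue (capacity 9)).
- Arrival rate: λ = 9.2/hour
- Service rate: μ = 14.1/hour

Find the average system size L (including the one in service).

ρ = λ/μ = 9.2/14.1 = 0.652482
P₀ = (1-ρ)/(1-ρ^(K+1)) = (1-0.652482)/(1-0.652482^10) = 0.3475/0.9860 = 0.3524
P_K = P₀×ρ^K = 0.35245 × 0.652482^9 = 0.35245 × 0.021435 = 0.007555
L = ρ[1 - (K+1)ρ^K + Kρ^(K+1)] / [(1-ρ)(1-ρ^(K+1))]
L = 0.652482 × (1 - 10×0.021435 + 9×0.013986) / ((1 - 0.652482) × (1 - 0.013986)) = 1.7357 tickets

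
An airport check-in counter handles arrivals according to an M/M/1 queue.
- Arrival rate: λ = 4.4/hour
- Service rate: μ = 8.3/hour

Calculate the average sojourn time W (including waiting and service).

First, compute utilization: ρ = λ/μ = 4.4/8.3 = 0.5301
For M/M/1: W = 1/(μ-λ)
W = 1/(8.3-4.4) = 1/3.90
W = 0.2564 hours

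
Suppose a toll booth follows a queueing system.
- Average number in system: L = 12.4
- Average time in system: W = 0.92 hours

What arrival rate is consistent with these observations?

Little's Law: L = λW, so λ = L/W
λ = 12.4/0.92 = 13.4783 vehicles/hour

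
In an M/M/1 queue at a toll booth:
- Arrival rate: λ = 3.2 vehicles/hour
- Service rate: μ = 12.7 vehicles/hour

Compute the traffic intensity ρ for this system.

Server utilization: ρ = λ/μ
ρ = 3.2/12.7 = 0.2520
The server is busy 25.20% of the time.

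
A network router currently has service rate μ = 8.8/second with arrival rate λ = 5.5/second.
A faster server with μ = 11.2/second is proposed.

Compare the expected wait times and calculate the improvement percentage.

System 1: ρ₁ = 5.5/8.8 = 0.6250, W₁ = 1/(8.8-5.5) = 0.3030
System 2: ρ₂ = 5.5/11.2 = 0.4911, W₂ = 1/(11.2-5.5) = 0.1754
Improvement: (W₁-W₂)/W₁ = (0.3030-0.1754)/0.3030 = 42.11%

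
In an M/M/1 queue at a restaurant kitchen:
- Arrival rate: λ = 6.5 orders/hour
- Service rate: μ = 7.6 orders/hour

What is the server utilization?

Server utilization: ρ = λ/μ
ρ = 6.5/7.6 = 0.8553
The server is busy 85.53% of the time.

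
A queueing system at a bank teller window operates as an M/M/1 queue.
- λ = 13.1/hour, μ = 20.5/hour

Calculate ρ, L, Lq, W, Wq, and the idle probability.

Step 1: ρ = λ/μ = 13.1/20.5 = 0.6390
Step 2: L = λ/(μ-λ) = 13.1/7.40 = 1.7703
Step 3: Lq = λ²/(μ(μ-λ)) = 171.61/(20.5×7.40) = 1.1312
Step 4: W = 1/(μ-λ) = 1/7.40 = 0.13514
Step 5: Wq = λ/(μ(μ-λ)) = 13.1/(20.5×7.40) = 0.08635
Step 6: P(0) = 1-ρ = 0.3610
Verify: L = λW = 13.1×0.13514 = 1.7703 ✔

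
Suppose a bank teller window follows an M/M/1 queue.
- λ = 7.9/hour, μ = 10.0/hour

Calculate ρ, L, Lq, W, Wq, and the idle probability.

Step 1: ρ = λ/μ = 7.9/10.0 = 0.7900
Step 2: L = λ/(μ-λ) = 7.9/2.10 = 3.7619
Step 3: Lq = λ²/(μ(μ-λ)) = 62.41/(10.0×2.10) = 2.9719
Step 4: W = 1/(μ-λ) = 1/2.10 = 0.47619
Step 5: Wq = λ/(μ(μ-λ)) = 7.9/(10.0×2.10) = 0.3762
Step 6: P(0) = 1-ρ = 0.2100
Verify: L = λW = 7.9×0.47619 = 3.7619 ✔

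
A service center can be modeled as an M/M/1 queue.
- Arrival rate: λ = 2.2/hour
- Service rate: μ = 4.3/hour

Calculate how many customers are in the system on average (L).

ρ = λ/μ = 2.2/4.3 = 0.5116
For M/M/1: L = λ/(μ-λ)
L = 2.2/(4.3-2.2) = 2.2/2.10
L = 1.0476 customers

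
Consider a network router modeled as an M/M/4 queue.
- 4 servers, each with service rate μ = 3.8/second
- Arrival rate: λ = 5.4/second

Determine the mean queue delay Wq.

Traffic intensity: ρ = λ/(cμ) = 5.4/(4×3.8) = 0.3553
Since ρ = 0.3553 < 1, system is stable.
Offered load a = λ/μ = cρ = 5.4/3.8 = 1.4211
P₀ = [ Σₙ₌₀^3 aⁿ/n! + a^4/(4!(1-ρ)) ]⁻¹
Σ = a^0/0! + a^1/1! + a^2/2! + a^3/3! = 1.00000 + 1.42105 + 1.00970 + 0.478277 = 3.9090
a^4/(4!(1-ρ)) = 4.0779/(24 × 0.64474) = 0.2635
P₀ = 1/(3.9090 + 0.2635) = 0.2397
Lq = P₀·a^4·ρ / (4!(1-ρ)²) = 0.23966 × 4.0779 × 0.35526 / (24 × 0.41569) = 0.03480
Wq = Lq/λ = 0.034803/5.4 = 0.006445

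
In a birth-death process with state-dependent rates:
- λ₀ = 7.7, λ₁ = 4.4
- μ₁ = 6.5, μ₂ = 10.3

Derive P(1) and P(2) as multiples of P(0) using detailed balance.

Balance equations:
State 0: λ₀P₀ = μ₁P₁ → P₁ = (λ₀/μ₁)P₀ = (7.7/6.5)P₀ = 1.1846P₀
State 1: P₂ = (λ₀λ₁)/(μ₁μ₂)P₀ = (7.7×4.4)/(6.5×10.3)P₀ = 0.5060P₀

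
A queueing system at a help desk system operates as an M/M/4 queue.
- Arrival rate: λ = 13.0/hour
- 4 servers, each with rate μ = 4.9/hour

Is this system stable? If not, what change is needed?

Stability requires ρ = λ/(cμ) < 1
ρ = 13.0/(4 × 4.9) = 13.0/19.60 = 0.6633
Since 0.6633 < 1, the system is STABLE.
The servers are busy 66.33% of the time.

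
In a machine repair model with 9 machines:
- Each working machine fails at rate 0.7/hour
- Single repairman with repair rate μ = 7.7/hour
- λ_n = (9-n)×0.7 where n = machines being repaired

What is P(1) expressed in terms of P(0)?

P(1)/P(0) = ∏_{i=0}^{1-1} λ_i/μ_{i+1}
= (9-0)×0.7/7.7
= 0.8182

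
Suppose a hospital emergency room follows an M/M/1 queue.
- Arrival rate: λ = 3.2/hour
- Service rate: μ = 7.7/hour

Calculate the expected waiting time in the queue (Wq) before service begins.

First, compute utilization: ρ = λ/μ = 3.2/7.7 = 0.4156
For M/M/1: Wq = λ/(μ(μ-λ))
Wq = 3.2/(7.7 × (7.7-3.2))
Wq = 3.2/(7.7 × 4.50)
Wq = 0.09235 hours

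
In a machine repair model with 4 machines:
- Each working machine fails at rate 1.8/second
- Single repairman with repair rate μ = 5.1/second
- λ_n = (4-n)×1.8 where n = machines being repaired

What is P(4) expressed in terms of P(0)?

P(4)/P(0) = ∏_{i=0}^{4-1} λ_i/μ_{i+1}
= (4-0)×1.8/5.1 × (4-1)×1.8/5.1 × (4-2)×1.8/5.1 × (4-3)×1.8/5.1
= 0.3724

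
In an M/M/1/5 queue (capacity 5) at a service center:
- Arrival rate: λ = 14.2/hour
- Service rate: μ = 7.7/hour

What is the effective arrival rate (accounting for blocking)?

ρ = λ/μ = 14.2/7.7 = 1.8442
P₀ = (1-ρ)/(1-ρ^(K+1)) = (1-1.8442)/(1-1.8442^6) = -0.8442/-38.3412 = 0.02202
P_K = P₀×ρ^K = 0.02202 × 1.8442^5 = 0.02202 × 21.3324 = 0.4697
λ_eff = λ(1-P_K) = 14.2 × (1 - 0.46969) = 14.2 × 0.53031 = 7.5304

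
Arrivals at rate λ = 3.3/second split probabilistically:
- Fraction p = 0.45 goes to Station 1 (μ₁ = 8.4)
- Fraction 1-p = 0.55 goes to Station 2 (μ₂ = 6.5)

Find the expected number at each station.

Effective rates: λ₁ = 3.3×0.45 = 1.485, λ₂ = 3.3×0.55 = 1.815
Station 1: ρ₁ = 1.485/8.4 = 0.1768, L₁ = ρ₁/(1-ρ₁) = 0.1768/(1-0.1768) = 0.2148
Station 2: ρ₂ = 1.815/6.5 = 0.27923, L₂ = ρ₂/(1-ρ₂) = 0.27923/(1-0.27923) = 0.3874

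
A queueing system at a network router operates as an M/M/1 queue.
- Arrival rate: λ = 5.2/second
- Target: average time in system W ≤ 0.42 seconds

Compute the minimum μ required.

For M/M/1: W = 1/(μ-λ)
Need W ≤ 0.42, so 1/(μ-λ) ≤ 0.42
μ - λ ≥ 1/0.42 = 2.3810
μ ≥ 5.2 + 2.3810 = 7.5810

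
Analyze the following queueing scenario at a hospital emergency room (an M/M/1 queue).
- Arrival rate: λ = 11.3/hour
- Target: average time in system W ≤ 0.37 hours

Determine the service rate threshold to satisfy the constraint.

For M/M/1: W = 1/(μ-λ)
Need W ≤ 0.37, so 1/(μ-λ) ≤ 0.37
μ - λ ≥ 1/0.37 = 2.7027
μ ≥ 11.3 + 2.7027 = 14.0027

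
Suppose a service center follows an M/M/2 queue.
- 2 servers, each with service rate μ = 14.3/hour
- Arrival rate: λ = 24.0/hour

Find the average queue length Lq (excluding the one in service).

Traffic intensity: ρ = λ/(cμ) = 24.0/(2×14.3) = 0.8392
Since ρ = 0.8392 < 1, system is stable.
Offered load a = λ/μ = cρ = 24.0/14.3 = 1.6783
P₀ = [ Σₙ₌₀^1 aⁿ/n! + a^2/(2!(1-ρ)) ]⁻¹
Σ = a^0/0! + a^1/1! = 1.0000 + 1.6783 = 2.6783
a^2/(2!(1-ρ)) = 2.8168/(2 × 0.16084) = 8.7565
P₀ = 1/(2.6783 + 8.7565) = 0.08745
Lq = P₀·a^2·ρ / (2!(1-ρ)²) = 0.0874525 × 2.81676 × 0.839161 / (2 × 0.0258692) = 3.9953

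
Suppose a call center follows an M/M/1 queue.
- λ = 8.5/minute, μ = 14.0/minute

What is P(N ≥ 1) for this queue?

ρ = λ/μ = 8.5/14.0 = 0.6071
P(N ≥ n) = ρⁿ
P(N ≥ 1) = 0.6071^1
P(N ≥ 1) = 0.6071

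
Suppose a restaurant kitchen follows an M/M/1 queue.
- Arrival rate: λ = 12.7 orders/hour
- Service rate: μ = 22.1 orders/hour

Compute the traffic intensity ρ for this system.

Server utilization: ρ = λ/μ
ρ = 12.7/22.1 = 0.5747
The server is busy 57.47% of the time.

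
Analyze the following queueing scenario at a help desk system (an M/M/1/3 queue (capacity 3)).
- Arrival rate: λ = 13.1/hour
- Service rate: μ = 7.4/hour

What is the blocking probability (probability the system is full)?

ρ = λ/μ = 13.1/7.4 = 1.7703
P₀ = (1-ρ)/(1-ρ^(K+1)) = (1-1.7703)/(1-1.7703^4) = -0.7703/-8.8217 = 0.08732
P_K = P₀×ρ^K = 0.0873186 × 1.7703^3 = 0.0873186 × 5.54805 = 0.4844
Blocking probability = 48.44%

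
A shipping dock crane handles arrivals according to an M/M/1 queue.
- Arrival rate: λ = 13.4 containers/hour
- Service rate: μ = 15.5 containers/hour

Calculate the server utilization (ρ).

Server utilization: ρ = λ/μ
ρ = 13.4/15.5 = 0.8645
The server is busy 86.45% of the time.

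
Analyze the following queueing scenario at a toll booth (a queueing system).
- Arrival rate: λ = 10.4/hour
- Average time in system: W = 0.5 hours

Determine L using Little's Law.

Little's Law: L = λW
L = 10.4 × 0.5 = 5.2000 vehicles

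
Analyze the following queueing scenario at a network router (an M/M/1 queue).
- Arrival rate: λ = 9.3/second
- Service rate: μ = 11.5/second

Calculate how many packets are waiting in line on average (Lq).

ρ = λ/μ = 9.3/11.5 = 0.8087
For M/M/1: Lq = λ²/(μ(μ-λ))
Lq = 86.49/(11.5 × 2.20)
Lq = 3.4186 packets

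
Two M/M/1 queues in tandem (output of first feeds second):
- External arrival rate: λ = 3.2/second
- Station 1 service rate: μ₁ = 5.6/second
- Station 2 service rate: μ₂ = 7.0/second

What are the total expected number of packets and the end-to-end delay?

By Jackson's theorem, each station behaves as independent M/M/1.
Station 1: ρ₁ = 3.2/5.6 = 0.5714, L₁ = ρ₁/(1-ρ₁) = λ/(μ₁-λ) = 3.2/2.40 = 1.3333
Station 2: ρ₂ = 3.2/7.0 = 0.4571, L₂ = ρ₂/(1-ρ₂) = λ/(μ₂-λ) = 3.2/3.80 = 0.8421
Total: L = L₁ + L₂ = 1.3333 + 0.8421 = 2.1754
W = L/λ = 2.1754/3.2 = 0.6798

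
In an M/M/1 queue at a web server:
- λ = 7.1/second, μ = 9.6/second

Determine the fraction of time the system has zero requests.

ρ = λ/μ = 7.1/9.6 = 0.7396
P(0) = 1 - ρ = 1 - 0.7396 = 0.2604
The server is idle 26.04% of the time.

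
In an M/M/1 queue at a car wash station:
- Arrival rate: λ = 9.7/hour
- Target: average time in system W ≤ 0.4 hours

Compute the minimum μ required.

For M/M/1: W = 1/(μ-λ)
Need W ≤ 0.4, so 1/(μ-λ) ≤ 0.4
μ - λ ≥ 1/0.4 = 2.5000
μ ≥ 9.7 + 2.5000 = 12.2000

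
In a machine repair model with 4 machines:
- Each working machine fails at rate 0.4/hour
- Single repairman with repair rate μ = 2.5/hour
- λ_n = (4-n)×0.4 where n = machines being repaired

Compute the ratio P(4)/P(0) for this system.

P(4)/P(0) = ∏_{i=0}^{4-1} λ_i/μ_{i+1}
= (4-0)×0.4/2.5 × (4-1)×0.4/2.5 × (4-2)×0.4/2.5 × (4-3)×0.4/2.5
= 0.01573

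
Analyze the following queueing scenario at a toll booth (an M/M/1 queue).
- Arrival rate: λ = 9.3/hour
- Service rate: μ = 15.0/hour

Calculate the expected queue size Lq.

ρ = λ/μ = 9.3/15.0 = 0.6200
For M/M/1: Lq = λ²/(μ(μ-λ))
Lq = 86.49/(15.0 × 5.70)
Lq = 1.0116 vehicles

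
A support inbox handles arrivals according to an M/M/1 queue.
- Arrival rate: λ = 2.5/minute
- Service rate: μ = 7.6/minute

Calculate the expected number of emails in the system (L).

ρ = λ/μ = 2.5/7.6 = 0.3289
For M/M/1: L = λ/(μ-λ)
L = 2.5/(7.6-2.5) = 2.5/5.10
L = 0.4902 emails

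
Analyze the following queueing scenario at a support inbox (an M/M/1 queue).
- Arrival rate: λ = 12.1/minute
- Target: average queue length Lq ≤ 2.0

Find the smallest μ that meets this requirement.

For M/M/1: Lq = λ²/(μ(μ-λ))
Need Lq ≤ 2.0, i.e. μ(μ-λ) ≥ λ²/2.0
μ² - 12.1μ - 146.41/2.0 ≥ 0  →  μ² - 12.1μ - 73.2050 ≥ 0
Quadratic formula (positive root): μ = [λ + √(λ² + 4×73.2050)]/2
Discriminant: 146.41 + 4×73.2050 = 439.2300, √439.2300 = 20.9578
μ ≥ (12.1 + 20.9578)/2 = 16.5289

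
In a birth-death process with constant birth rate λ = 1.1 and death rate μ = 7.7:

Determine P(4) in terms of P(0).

For constant rates: P(n)/P(0) = (λ/μ)^n
P(4)/P(0) = (1.1/7.7)^4 = 0.14286^4 = 0.0004165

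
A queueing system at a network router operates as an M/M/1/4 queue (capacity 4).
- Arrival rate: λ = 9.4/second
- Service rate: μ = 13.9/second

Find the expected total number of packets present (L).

ρ = λ/μ = 9.4/13.9 = 0.67626
P₀ = (1-ρ)/(1-ρ^(K+1)) = (1-0.67626)/(1-0.67626^5) = 0.32374/0.85856 = 0.3771
P_K = P₀×ρ^K = 0.37707 × 0.67626^4 = 0.37707 × 0.20915 = 0.07886
L = ρ[1 - (K+1)ρ^K + Kρ^(K+1)] / [(1-ρ)(1-ρ^(K+1))]
L = 0.67626 × (1 - 5×0.20915 + 4×0.14144) / ((1 - 0.67626) × (1 - 0.14144)) = 1.2652 packets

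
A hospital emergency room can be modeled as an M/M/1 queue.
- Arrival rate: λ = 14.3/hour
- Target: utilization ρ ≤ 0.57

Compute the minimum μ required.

ρ = λ/μ, so μ = λ/ρ
μ ≥ 14.3/0.57 = 25.0877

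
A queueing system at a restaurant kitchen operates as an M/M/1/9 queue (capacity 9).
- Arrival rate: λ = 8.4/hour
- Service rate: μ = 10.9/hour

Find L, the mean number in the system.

ρ = λ/μ = 8.4/10.9 = 0.770642
P₀ = (1-ρ)/(1-ρ^(K+1)) = (1-0.770642)/(1-0.770642^10) = 0.2294/0.9261 = 0.2477
P_K = P₀×ρ^K = 0.24765 × 0.770642^9 = 0.24765 × 0.095868 = 0.02374
L = ρ[1 - (K+1)ρ^K + Kρ^(K+1)] / [(1-ρ)(1-ρ^(K+1))]
L = 0.770642 × (1 - 10×0.095868 + 9×0.073880) / ((1 - 0.770642) × (1 - 0.073880)) = 2.5623 orders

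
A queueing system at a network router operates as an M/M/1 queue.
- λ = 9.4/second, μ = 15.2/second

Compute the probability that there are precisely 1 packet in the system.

ρ = λ/μ = 9.4/15.2 = 0.6184
P(n) = (1-ρ)ρⁿ
P(1) = (1-0.6184) × 0.6184^1
P(1) = 0.3816 × 0.6184
P(1) = 0.2360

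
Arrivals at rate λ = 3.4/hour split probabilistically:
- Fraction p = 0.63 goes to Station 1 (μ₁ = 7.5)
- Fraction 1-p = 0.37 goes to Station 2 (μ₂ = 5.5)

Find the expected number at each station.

Effective rates: λ₁ = 3.4×0.63 = 2.142, λ₂ = 3.4×0.37 = 1.258
Station 1: ρ₁ = 2.142/7.5 = 0.2856, L₁ = ρ₁/(1-ρ₁) = 0.2856/(1-0.2856) = 0.3998
Station 2: ρ₂ = 1.258/5.5 = 0.22873, L₂ = ρ₂/(1-ρ₂) = 0.22873/(1-0.22873) = 0.2966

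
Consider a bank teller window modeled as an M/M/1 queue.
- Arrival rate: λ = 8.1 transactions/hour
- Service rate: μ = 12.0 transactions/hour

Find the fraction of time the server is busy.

Server utilization: ρ = λ/μ
ρ = 8.1/12.0 = 0.6750
The server is busy 67.50% of the time.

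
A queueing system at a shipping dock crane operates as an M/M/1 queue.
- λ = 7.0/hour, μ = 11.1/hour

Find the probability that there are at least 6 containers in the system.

ρ = λ/μ = 7.0/11.1 = 0.63063
P(N ≥ n) = ρⁿ
P(N ≥ 6) = 0.63063^6
P(N ≥ 6) = 0.06290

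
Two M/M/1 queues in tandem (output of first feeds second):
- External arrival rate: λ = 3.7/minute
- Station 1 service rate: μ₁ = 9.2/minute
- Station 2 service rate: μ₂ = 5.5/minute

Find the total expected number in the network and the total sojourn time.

By Jackson's theorem, each station behaves as independent M/M/1.
Station 1: ρ₁ = 3.7/9.2 = 0.4022, L₁ = ρ₁/(1-ρ₁) = λ/(μ₁-λ) = 3.7/5.50 = 0.6727
Station 2: ρ₂ = 3.7/5.5 = 0.6727, L₂ = ρ₂/(1-ρ₂) = λ/(μ₂-λ) = 3.7/1.80 = 2.0556
Total: L = L₁ + L₂ = 0.6727 + 2.0556 = 2.7283
W = L/λ = 2.7283/3.7 = 0.7374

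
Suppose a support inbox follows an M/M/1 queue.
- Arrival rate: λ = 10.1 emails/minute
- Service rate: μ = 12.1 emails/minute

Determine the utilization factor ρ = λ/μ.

Server utilization: ρ = λ/μ
ρ = 10.1/12.1 = 0.8347
The server is busy 83.47% of the time.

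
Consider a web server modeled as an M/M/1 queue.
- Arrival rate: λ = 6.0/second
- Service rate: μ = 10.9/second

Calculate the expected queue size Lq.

ρ = λ/μ = 6.0/10.9 = 0.5505
For M/M/1: Lq = λ²/(μ(μ-λ))
Lq = 36.00/(10.9 × 4.90)
Lq = 0.6740 requests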